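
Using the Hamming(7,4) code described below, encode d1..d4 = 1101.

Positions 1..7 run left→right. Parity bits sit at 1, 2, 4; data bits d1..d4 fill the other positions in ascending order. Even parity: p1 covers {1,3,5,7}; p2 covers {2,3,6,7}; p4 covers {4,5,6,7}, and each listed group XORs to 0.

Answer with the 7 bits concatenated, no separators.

Place data at non-parity positions: p1 p2 1 p4 1 0 1
p1 (pos 1,3,5,7): XOR of data positions = 1⊕1⊕1 = 1
p2 (pos 2,3,6,7): XOR of data positions = 1⊕0⊕1 = 0
p4 (pos 4,5,6,7): XOR of data positions = 1⊕0⊕1 = 0
Codeword: 1010101

1010101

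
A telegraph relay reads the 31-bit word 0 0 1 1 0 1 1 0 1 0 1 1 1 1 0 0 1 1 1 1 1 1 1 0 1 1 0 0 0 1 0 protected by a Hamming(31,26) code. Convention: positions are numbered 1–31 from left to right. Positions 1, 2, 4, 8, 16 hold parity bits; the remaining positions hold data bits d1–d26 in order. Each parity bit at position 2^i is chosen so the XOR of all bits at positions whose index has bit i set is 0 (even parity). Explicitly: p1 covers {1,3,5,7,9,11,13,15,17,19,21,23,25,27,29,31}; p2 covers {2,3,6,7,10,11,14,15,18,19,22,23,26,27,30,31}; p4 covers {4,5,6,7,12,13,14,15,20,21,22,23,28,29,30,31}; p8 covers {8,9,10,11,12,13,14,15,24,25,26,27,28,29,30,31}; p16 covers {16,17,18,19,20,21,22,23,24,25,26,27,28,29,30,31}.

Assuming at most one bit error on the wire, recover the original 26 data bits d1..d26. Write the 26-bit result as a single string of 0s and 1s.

10011011110111111101100010

s1 (pos 1,3,5,7,9,11,13,15,17,19,21,23,25,27,29,31): 0⊕1⊕0⊕1⊕1⊕1⊕1⊕0⊕1⊕1⊕1⊕1⊕1⊕0⊕0⊕0 = 0
s2 (pos 2,3,6,7,10,11,14,15,18,19,22,23,26,27,30,31): 0⊕1⊕1⊕1⊕0⊕1⊕1⊕0⊕1⊕1⊕1⊕1⊕1⊕0⊕1⊕0 = 1
s4 (pos 4,5,6,7,12,13,14,15,20,21,22,23,28,29,30,31): 1⊕0⊕1⊕1⊕1⊕1⊕1⊕0⊕1⊕1⊕1⊕1⊕0⊕0⊕1⊕0 = 1
s8 (pos 8,9,10,11,12,13,14,15,24,25,26,27,28,29,30,31): 0⊕1⊕0⊕1⊕1⊕1⊕1⊕0⊕0⊕1⊕1⊕0⊕0⊕0⊕1⊕0 = 0
s16 (pos 16,17,18,19,20,21,22,23,24,25,26,27,28,29,30,31): 0⊕1⊕1⊕1⊕1⊕1⊕1⊕1⊕0⊕1⊕1⊕0⊕0⊕0⊕1⊕0 = 0
Syndrome s16…s1 = 00110 → error at position 6.
Flip position 6: 0011011010111100111111101100010 → 0011001010111100111111101100010
Read data bits from positions 3,5,6,7,9,10,11,12,13,14,15,17,18,19,20,21,22,23,24,25,26,27,28,29,30,31: 10011011110111111101100010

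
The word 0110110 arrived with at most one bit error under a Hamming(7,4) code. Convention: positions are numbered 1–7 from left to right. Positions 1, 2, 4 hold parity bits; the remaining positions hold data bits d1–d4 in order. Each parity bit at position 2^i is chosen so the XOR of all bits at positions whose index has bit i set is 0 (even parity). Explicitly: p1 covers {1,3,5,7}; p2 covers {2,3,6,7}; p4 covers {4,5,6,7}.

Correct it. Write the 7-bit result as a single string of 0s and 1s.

0010110

s1 (pos 1,3,5,7): 0⊕1⊕1⊕0 = 0
s2 (pos 2,3,6,7): 1⊕1⊕1⊕0 = 1
s4 (pos 4,5,6,7): 0⊕1⊕1⊕0 = 0
Syndrome s4…s1 = 010 → error at position 2.
Flip position 2: 0110110 → 0010110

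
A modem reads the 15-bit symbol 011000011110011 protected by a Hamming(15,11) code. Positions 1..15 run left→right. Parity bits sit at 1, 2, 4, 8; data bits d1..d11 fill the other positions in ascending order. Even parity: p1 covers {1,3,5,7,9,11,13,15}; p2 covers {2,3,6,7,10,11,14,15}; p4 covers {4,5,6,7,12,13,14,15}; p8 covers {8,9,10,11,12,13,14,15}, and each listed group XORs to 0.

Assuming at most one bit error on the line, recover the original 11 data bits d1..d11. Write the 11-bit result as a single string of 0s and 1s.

s1 (pos 1,3,5,7,9,11,13,15): 0⊕1⊕0⊕0⊕1⊕1⊕0⊕1 = 0
s2 (pos 2,3,6,7,10,11,14,15): 1⊕1⊕0⊕0⊕1⊕1⊕1⊕1 = 0
s4 (pos 4,5,6,7,12,13,14,15): 0⊕0⊕0⊕0⊕0⊕0⊕1⊕1 = 0
s8 (pos 8,9,10,11,12,13,14,15): 1⊕1⊕1⊕1⊕0⊕0⊕1⊕1 = 0
Syndrome s8…s1 = 0000 → no error.
Read data bits from positions 3,5,6,7,9,10,11,12,13,14,15: 10001110011

10001110011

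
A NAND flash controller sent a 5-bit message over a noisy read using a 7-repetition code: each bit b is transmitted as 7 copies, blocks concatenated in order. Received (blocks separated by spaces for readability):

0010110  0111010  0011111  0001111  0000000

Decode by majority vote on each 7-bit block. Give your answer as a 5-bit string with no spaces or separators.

Block 1 (0010110): 3 ones → 0
Block 2 (0111010): 4 ones → 1
Block 3 (0011111): 5 ones → 1
Block 4 (0001111): 4 ones → 1
Block 5 (0000000): 0 ones → 0

01110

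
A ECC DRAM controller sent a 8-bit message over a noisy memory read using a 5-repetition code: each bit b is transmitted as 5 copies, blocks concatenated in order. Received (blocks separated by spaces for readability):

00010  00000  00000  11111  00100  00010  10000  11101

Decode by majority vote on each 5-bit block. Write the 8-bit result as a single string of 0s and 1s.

00010001

Block 1 (00010): 1 one → 0
Block 2 (00000): 0 ones → 0
Block 3 (00000): 0 ones → 0
Block 4 (11111): 5 ones → 1
Block 5 (00100): 1 one → 0
Block 6 (00010): 1 one → 0
Block 7 (10000): 1 one → 0
Block 8 (11101): 4 ones → 1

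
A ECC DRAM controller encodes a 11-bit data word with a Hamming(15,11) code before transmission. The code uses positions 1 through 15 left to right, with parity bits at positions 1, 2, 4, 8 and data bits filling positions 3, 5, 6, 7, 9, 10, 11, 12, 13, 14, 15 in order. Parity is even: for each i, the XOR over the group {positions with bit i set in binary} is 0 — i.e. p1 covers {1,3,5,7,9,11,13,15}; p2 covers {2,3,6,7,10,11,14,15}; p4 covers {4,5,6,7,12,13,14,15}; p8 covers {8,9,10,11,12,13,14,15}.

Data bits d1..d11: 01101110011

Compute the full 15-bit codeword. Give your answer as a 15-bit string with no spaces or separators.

010011011110011

Place data at non-parity positions: p1 p2 0 p4 1 1 0 p8 1 1 1 0 0 1 1
p1 (pos 1,3,5,7,9,11,13,15): XOR of data positions = 0⊕1⊕0⊕1⊕1⊕0⊕1 = 0
p2 (pos 2,3,6,7,10,11,14,15): XOR of data positions = 0⊕1⊕0⊕1⊕1⊕1⊕1 = 1
p4 (pos 4,5,6,7,12,13,14,15): XOR of data positions = 1⊕1⊕0⊕0⊕0⊕1⊕1 = 0
p8 (pos 8,9,10,11,12,13,14,15): XOR of data positions = 1⊕1⊕1⊕0⊕0⊕1⊕1 = 1
Codeword: 010011011110011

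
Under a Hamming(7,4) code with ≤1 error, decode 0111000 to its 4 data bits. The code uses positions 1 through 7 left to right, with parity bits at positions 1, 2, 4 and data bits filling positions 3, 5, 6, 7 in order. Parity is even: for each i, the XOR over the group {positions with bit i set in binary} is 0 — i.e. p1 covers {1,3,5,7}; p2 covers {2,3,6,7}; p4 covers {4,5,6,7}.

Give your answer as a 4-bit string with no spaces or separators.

1100

s1 (pos 1,3,5,7): 0⊕1⊕0⊕0 = 1
s2 (pos 2,3,6,7): 1⊕1⊕0⊕0 = 0
s4 (pos 4,5,6,7): 1⊕0⊕0⊕0 = 1
Syndrome s4…s1 = 101 → error at position 5.
Flip position 5: 0111000 → 0111100
Read data bits from positions 3,5,6,7: 1100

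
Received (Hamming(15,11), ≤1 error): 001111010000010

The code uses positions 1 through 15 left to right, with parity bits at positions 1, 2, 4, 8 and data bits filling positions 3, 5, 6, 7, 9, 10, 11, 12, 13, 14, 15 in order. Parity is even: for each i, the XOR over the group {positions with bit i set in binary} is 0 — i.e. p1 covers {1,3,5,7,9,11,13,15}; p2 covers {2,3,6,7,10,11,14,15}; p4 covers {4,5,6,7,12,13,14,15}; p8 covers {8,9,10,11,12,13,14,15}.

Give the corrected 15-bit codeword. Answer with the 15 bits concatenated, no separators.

s1 (pos 1,3,5,7,9,11,13,15): 0⊕1⊕1⊕0⊕0⊕0⊕0⊕0 = 0
s2 (pos 2,3,6,7,10,11,14,15): 0⊕1⊕1⊕0⊕0⊕0⊕1⊕0 = 1
s4 (pos 4,5,6,7,12,13,14,15): 1⊕1⊕1⊕0⊕0⊕0⊕1⊕0 = 0
s8 (pos 8,9,10,11,12,13,14,15): 1⊕0⊕0⊕0⊕0⊕0⊕1⊕0 = 0
Syndrome s8…s1 = 0010 → error at position 2.
Flip position 2: 001111010000010 → 011111010000010

011111010000010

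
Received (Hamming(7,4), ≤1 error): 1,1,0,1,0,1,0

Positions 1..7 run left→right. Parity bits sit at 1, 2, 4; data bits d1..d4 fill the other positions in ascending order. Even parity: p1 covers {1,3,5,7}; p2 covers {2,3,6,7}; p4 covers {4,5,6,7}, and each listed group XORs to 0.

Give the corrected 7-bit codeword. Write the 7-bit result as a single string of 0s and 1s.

s1 (pos 1,3,5,7): 1⊕0⊕0⊕0 = 1
s2 (pos 2,3,6,7): 1⊕0⊕1⊕0 = 0
s4 (pos 4,5,6,7): 1⊕0⊕1⊕0 = 0
Syndrome s4…s1 = 001 → error at position 1.
Flip position 1: 1101010 → 0101010

0101010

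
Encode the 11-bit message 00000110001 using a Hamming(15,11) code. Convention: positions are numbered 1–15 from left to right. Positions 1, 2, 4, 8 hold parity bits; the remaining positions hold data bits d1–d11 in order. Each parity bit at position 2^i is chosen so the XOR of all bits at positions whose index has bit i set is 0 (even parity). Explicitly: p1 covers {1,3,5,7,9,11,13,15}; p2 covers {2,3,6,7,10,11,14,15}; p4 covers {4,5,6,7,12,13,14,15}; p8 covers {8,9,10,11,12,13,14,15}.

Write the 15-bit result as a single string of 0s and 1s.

010100010110001

Place data at non-parity positions: p1 p2 0 p4 0 0 0 p8 0 1 1 0 0 0 1
p1 (pos 1,3,5,7,9,11,13,15): XOR of data positions = 0⊕0⊕0⊕0⊕1⊕0⊕1 = 0
p2 (pos 2,3,6,7,10,11,14,15): XOR of data positions = 0⊕0⊕0⊕1⊕1⊕0⊕1 = 1
p4 (pos 4,5,6,7,12,13,14,15): XOR of data positions = 0⊕0⊕0⊕0⊕0⊕0⊕1 = 1
p8 (pos 8,9,10,11,12,13,14,15): XOR of data positions = 0⊕1⊕1⊕0⊕0⊕0⊕1 = 1
Codeword: 010100010110001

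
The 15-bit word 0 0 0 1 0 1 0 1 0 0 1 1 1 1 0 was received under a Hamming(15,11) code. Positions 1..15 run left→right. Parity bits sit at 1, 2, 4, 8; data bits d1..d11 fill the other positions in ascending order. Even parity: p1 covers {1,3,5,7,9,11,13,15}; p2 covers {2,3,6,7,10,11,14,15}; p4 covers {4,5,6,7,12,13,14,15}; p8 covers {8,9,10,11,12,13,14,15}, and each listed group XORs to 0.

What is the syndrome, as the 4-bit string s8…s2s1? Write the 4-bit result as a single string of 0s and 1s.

1110

s1 (pos 1,3,5,7,9,11,13,15): 0⊕0⊕0⊕0⊕0⊕1⊕1⊕0 = 0
s2 (pos 2,3,6,7,10,11,14,15): 0⊕0⊕1⊕0⊕0⊕1⊕1⊕0 = 1
s4 (pos 4,5,6,7,12,13,14,15): 1⊕0⊕1⊕0⊕1⊕1⊕1⊕0 = 1
s8 (pos 8,9,10,11,12,13,14,15): 1⊕0⊕0⊕1⊕1⊕1⊕1⊕0 = 1
Syndrome s8…s1 = 1110 → error at position 14.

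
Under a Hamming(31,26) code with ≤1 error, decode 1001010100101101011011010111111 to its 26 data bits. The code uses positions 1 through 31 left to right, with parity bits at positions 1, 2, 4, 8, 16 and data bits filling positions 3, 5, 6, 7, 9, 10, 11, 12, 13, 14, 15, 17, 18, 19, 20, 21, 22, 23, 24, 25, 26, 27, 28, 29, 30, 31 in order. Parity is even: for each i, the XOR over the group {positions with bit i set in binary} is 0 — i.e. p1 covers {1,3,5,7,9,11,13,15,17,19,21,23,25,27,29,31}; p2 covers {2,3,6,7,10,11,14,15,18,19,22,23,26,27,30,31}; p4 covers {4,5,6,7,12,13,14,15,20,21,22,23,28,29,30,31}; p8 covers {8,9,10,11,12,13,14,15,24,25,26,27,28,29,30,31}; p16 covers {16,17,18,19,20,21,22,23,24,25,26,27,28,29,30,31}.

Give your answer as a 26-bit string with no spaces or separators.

00100010110011011010111111

s1 (pos 1,3,5,7,9,11,13,15,17,19,21,23,25,27,29,31): 1⊕0⊕0⊕0⊕0⊕1⊕1⊕0⊕0⊕1⊕1⊕0⊕0⊕1⊕1⊕1 = 0
s2 (pos 2,3,6,7,10,11,14,15,18,19,22,23,26,27,30,31): 0⊕0⊕1⊕0⊕0⊕1⊕1⊕0⊕1⊕1⊕1⊕0⊕1⊕1⊕1⊕1 = 0
s4 (pos 4,5,6,7,12,13,14,15,20,21,22,23,28,29,30,31): 1⊕0⊕1⊕0⊕0⊕1⊕1⊕0⊕0⊕1⊕1⊕0⊕1⊕1⊕1⊕1 = 0
s8 (pos 8,9,10,11,12,13,14,15,24,25,26,27,28,29,30,31): 1⊕0⊕0⊕1⊕0⊕1⊕1⊕0⊕1⊕0⊕1⊕1⊕1⊕1⊕1⊕1 = 1
s16 (pos 16,17,18,19,20,21,22,23,24,25,26,27,28,29,30,31): 1⊕0⊕1⊕1⊕0⊕1⊕1⊕0⊕1⊕0⊕1⊕1⊕1⊕1⊕1⊕1 = 0
Syndrome s16…s1 = 01000 → error at position 8.
Flip position 8: 1001010100101101011011010111111 → 1001010000101101011011010111111
Read data bits from positions 3,5,6,7,9,10,11,12,13,14,15,17,18,19,20,21,22,23,24,25,26,27,28,29,30,31: 00100010110011011010111111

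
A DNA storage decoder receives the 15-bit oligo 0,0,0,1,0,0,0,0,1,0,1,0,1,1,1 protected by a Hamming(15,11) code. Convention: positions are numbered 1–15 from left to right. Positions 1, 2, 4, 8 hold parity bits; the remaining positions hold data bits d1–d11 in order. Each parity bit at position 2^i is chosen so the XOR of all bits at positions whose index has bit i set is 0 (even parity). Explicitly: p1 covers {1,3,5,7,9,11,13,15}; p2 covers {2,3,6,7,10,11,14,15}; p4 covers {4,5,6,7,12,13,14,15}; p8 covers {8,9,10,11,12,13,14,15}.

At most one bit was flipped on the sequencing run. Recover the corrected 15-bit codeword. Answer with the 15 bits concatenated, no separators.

s1 (pos 1,3,5,7,9,11,13,15): 0⊕0⊕0⊕0⊕1⊕1⊕1⊕1 = 0
s2 (pos 2,3,6,7,10,11,14,15): 0⊕0⊕0⊕0⊕0⊕1⊕1⊕1 = 1
s4 (pos 4,5,6,7,12,13,14,15): 1⊕0⊕0⊕0⊕0⊕1⊕1⊕1 = 0
s8 (pos 8,9,10,11,12,13,14,15): 0⊕1⊕0⊕1⊕0⊕1⊕1⊕1 = 1
Syndrome s8…s1 = 1010 → error at position 10.
Flip position 10: 000100001010111 → 000100001110111

000100001110111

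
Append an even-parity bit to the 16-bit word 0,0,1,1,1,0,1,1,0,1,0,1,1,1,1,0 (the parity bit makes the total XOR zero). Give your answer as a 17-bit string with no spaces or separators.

XOR of the 16 data bits: 0⊕0⊕1⊕1⊕1⊕0⊕1⊕1⊕0⊕1⊕0⊕1⊕1⊕1⊕1⊕0 = 0
Parity bit = 0 (so all 17 bits XOR to 0).

00111011010111100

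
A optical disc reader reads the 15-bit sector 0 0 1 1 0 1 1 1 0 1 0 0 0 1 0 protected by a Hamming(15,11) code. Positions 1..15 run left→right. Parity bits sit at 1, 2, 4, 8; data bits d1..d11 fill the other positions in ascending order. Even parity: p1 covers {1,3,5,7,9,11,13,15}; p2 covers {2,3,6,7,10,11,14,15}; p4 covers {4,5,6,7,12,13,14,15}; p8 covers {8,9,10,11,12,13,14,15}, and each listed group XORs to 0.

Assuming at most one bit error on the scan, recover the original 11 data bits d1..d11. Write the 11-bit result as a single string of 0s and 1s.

s1 (pos 1,3,5,7,9,11,13,15): 0⊕1⊕0⊕1⊕0⊕0⊕0⊕0 = 0
s2 (pos 2,3,6,7,10,11,14,15): 0⊕1⊕1⊕1⊕1⊕0⊕1⊕0 = 1
s4 (pos 4,5,6,7,12,13,14,15): 1⊕0⊕1⊕1⊕0⊕0⊕1⊕0 = 0
s8 (pos 8,9,10,11,12,13,14,15): 1⊕0⊕1⊕0⊕0⊕0⊕1⊕0 = 1
Syndrome s8…s1 = 1010 → error at position 10.
Flip position 10: 001101110100010 → 001101110000010
Read data bits from positions 3,5,6,7,9,10,11,12,13,14,15: 10110000010

10110000010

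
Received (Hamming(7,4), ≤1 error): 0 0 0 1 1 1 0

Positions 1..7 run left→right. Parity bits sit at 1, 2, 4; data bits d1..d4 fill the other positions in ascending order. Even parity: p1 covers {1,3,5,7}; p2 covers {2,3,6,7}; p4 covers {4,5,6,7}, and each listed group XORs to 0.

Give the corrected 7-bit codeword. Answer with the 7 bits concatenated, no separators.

s1 (pos 1,3,5,7): 0⊕0⊕1⊕0 = 1
s2 (pos 2,3,6,7): 0⊕0⊕1⊕0 = 1
s4 (pos 4,5,6,7): 1⊕1⊕1⊕0 = 1
Syndrome s4…s1 = 111 → error at position 7.
Flip position 7: 0001110 → 0001111

0001111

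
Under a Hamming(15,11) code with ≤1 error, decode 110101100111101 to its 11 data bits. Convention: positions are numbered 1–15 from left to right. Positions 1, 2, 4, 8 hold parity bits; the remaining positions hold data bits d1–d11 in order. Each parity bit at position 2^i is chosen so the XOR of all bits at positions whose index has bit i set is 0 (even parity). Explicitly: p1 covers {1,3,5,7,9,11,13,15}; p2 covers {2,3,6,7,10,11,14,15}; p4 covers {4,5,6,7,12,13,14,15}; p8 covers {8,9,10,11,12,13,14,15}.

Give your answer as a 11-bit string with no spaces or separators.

00111111101

s1 (pos 1,3,5,7,9,11,13,15): 1⊕0⊕0⊕1⊕0⊕1⊕1⊕1 = 1
s2 (pos 2,3,6,7,10,11,14,15): 1⊕0⊕1⊕1⊕1⊕1⊕0⊕1 = 0
s4 (pos 4,5,6,7,12,13,14,15): 1⊕0⊕1⊕1⊕1⊕1⊕0⊕1 = 0
s8 (pos 8,9,10,11,12,13,14,15): 0⊕0⊕1⊕1⊕1⊕1⊕0⊕1 = 1
Syndrome s8…s1 = 1001 → error at position 9.
Flip position 9: 110101100111101 → 110101101111101
Read data bits from positions 3,5,6,7,9,10,11,12,13,14,15: 00111111101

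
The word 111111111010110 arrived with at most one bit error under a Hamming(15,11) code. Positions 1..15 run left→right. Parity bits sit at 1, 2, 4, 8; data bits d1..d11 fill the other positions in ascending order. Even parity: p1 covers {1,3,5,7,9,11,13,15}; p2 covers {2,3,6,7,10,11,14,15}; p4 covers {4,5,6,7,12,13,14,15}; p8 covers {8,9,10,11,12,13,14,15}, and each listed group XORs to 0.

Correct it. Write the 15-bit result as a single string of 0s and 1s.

s1 (pos 1,3,5,7,9,11,13,15): 1⊕1⊕1⊕1⊕1⊕1⊕1⊕0 = 1
s2 (pos 2,3,6,7,10,11,14,15): 1⊕1⊕1⊕1⊕0⊕1⊕1⊕0 = 0
s4 (pos 4,5,6,7,12,13,14,15): 1⊕1⊕1⊕1⊕0⊕1⊕1⊕0 = 0
s8 (pos 8,9,10,11,12,13,14,15): 1⊕1⊕0⊕1⊕0⊕1⊕1⊕0 = 1
Syndrome s8…s1 = 1001 → error at position 9.
Flip position 9: 111111111010110 → 111111110010110

111111110010110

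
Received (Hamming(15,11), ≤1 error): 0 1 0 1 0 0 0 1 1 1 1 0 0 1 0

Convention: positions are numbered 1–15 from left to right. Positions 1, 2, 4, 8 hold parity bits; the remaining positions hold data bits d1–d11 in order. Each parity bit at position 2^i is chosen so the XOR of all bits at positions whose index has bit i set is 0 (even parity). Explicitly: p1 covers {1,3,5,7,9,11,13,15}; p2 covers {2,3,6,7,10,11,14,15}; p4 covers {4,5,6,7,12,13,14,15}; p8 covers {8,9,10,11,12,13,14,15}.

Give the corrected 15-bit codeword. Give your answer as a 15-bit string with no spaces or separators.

010100001110010

s1 (pos 1,3,5,7,9,11,13,15): 0⊕0⊕0⊕0⊕1⊕1⊕0⊕0 = 0
s2 (pos 2,3,6,7,10,11,14,15): 1⊕0⊕0⊕0⊕1⊕1⊕1⊕0 = 0
s4 (pos 4,5,6,7,12,13,14,15): 1⊕0⊕0⊕0⊕0⊕0⊕1⊕0 = 0
s8 (pos 8,9,10,11,12,13,14,15): 1⊕1⊕1⊕1⊕0⊕0⊕1⊕0 = 1
Syndrome s8…s1 = 1000 → error at position 8.
Flip position 8: 010100011110010 → 010100001110010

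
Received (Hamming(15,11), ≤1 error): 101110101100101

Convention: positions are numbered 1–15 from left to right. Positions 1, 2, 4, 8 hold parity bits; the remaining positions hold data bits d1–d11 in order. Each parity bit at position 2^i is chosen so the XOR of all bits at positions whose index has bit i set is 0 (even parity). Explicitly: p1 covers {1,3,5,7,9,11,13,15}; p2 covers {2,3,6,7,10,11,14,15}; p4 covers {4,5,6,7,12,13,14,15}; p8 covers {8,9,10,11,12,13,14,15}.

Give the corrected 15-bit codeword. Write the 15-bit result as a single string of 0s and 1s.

s1 (pos 1,3,5,7,9,11,13,15): 1⊕1⊕1⊕1⊕1⊕0⊕1⊕1 = 1
s2 (pos 2,3,6,7,10,11,14,15): 0⊕1⊕0⊕1⊕1⊕0⊕0⊕1 = 0
s4 (pos 4,5,6,7,12,13,14,15): 1⊕1⊕0⊕1⊕0⊕1⊕0⊕1 = 1
s8 (pos 8,9,10,11,12,13,14,15): 0⊕1⊕1⊕0⊕0⊕1⊕0⊕1 = 0
Syndrome s8…s1 = 0101 → error at position 5.
Flip position 5: 101110101100101 → 101100101100101

101100101100101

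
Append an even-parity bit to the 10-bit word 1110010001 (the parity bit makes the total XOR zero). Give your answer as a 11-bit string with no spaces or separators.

XOR of the 10 data bits: 1⊕1⊕1⊕0⊕0⊕1⊕0⊕0⊕0⊕1 = 1
Parity bit = 1 (so all 11 bits XOR to 0).

11100100011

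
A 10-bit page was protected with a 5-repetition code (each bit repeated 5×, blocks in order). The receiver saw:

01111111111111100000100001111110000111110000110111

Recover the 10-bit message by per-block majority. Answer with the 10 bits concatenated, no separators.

Block 1 (01111): 4 ones → 1
Block 2 (11111): 5 ones → 1
Block 3 (11111): 5 ones → 1
Block 4 (00000): 0 ones → 0
Block 5 (10000): 1 one → 0
Block 6 (11111): 5 ones → 1
Block 7 (10000): 1 one → 0
Block 8 (11111): 5 ones → 1
Block 9 (00001): 1 one → 0
Block 10 (10111): 4 ones → 1

1110010101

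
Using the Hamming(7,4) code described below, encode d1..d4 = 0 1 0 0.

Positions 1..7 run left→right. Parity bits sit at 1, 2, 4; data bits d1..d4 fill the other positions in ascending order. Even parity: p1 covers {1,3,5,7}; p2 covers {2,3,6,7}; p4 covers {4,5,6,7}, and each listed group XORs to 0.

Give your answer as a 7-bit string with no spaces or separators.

1001100

Place data at non-parity positions: p1 p2 0 p4 1 0 0
p1 (pos 1,3,5,7): XOR of data positions = 0⊕1⊕0 = 1
p2 (pos 2,3,6,7): XOR of data positions = 0⊕0⊕0 = 0
p4 (pos 4,5,6,7): XOR of data positions = 1⊕0⊕0 = 1
Codeword: 1001100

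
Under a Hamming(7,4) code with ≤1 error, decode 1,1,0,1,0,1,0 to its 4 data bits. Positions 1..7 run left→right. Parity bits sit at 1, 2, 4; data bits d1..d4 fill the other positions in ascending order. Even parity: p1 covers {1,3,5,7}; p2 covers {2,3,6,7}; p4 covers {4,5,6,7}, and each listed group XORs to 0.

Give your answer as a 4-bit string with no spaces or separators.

s1 (pos 1,3,5,7): 1⊕0⊕0⊕0 = 1
s2 (pos 2,3,6,7): 1⊕0⊕1⊕0 = 0
s4 (pos 4,5,6,7): 1⊕0⊕1⊕0 = 0
Syndrome s4…s1 = 001 → error at position 1.
Flip position 1: 1101010 → 0101010
Read data bits from positions 3,5,6,7: 0010

0010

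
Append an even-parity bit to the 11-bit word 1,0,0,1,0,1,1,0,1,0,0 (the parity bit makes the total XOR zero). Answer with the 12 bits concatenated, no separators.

XOR of the 11 data bits: 1⊕0⊕0⊕1⊕0⊕1⊕1⊕0⊕1⊕0⊕0 = 1
Parity bit = 1 (so all 12 bits XOR to 0).

100101101001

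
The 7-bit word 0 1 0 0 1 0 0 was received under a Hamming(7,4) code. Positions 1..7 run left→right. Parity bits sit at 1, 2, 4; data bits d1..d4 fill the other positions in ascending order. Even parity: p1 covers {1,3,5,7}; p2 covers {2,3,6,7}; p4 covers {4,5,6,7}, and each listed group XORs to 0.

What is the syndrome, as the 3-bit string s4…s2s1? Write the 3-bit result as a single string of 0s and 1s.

s1 (pos 1,3,5,7): 0⊕0⊕1⊕0 = 1
s2 (pos 2,3,6,7): 1⊕0⊕0⊕0 = 1
s4 (pos 4,5,6,7): 0⊕1⊕0⊕0 = 1
Syndrome s4…s1 = 111 → error at position 7.

111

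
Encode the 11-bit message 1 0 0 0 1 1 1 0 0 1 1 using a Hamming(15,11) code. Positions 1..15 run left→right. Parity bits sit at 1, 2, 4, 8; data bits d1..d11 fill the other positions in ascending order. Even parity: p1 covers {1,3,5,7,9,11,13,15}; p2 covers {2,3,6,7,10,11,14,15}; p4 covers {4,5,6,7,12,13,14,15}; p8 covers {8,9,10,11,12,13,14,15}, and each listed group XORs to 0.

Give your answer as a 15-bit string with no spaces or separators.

011000011110011

Place data at non-parity positions: p1 p2 1 p4 0 0 0 p8 1 1 1 0 0 1 1
p1 (pos 1,3,5,7,9,11,13,15): XOR of data positions = 1⊕0⊕0⊕1⊕1⊕0⊕1 = 0
p2 (pos 2,3,6,7,10,11,14,15): XOR of data positions = 1⊕0⊕0⊕1⊕1⊕1⊕1 = 1
p4 (pos 4,5,6,7,12,13,14,15): XOR of data positions = 0⊕0⊕0⊕0⊕0⊕1⊕1 = 0
p8 (pos 8,9,10,11,12,13,14,15): XOR of data positions = 1⊕1⊕1⊕0⊕0⊕1⊕1 = 1
Codeword: 011000011110011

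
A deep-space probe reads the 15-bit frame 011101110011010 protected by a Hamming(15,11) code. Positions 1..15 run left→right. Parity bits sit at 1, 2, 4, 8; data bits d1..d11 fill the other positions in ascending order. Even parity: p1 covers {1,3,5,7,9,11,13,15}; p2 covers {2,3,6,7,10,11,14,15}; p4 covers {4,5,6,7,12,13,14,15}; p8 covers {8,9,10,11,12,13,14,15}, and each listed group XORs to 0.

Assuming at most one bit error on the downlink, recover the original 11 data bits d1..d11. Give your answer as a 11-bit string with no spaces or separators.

11110011010

s1 (pos 1,3,5,7,9,11,13,15): 0⊕1⊕0⊕1⊕0⊕1⊕0⊕0 = 1
s2 (pos 2,3,6,7,10,11,14,15): 1⊕1⊕1⊕1⊕0⊕1⊕1⊕0 = 0
s4 (pos 4,5,6,7,12,13,14,15): 1⊕0⊕1⊕1⊕1⊕0⊕1⊕0 = 1
s8 (pos 8,9,10,11,12,13,14,15): 1⊕0⊕0⊕1⊕1⊕0⊕1⊕0 = 0
Syndrome s8…s1 = 0101 → error at position 5.
Flip position 5: 011101110011010 → 011111110011010
Read data bits from positions 3,5,6,7,9,10,11,12,13,14,15: 11110011010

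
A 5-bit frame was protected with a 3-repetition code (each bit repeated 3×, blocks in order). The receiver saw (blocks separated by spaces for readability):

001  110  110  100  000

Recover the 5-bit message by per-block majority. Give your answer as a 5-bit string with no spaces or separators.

Block 1 (001): 1 one → 0
Block 2 (110): 2 ones → 1
Block 3 (110): 2 ones → 1
Block 4 (100): 1 one → 0
Block 5 (000): 0 ones → 0

01100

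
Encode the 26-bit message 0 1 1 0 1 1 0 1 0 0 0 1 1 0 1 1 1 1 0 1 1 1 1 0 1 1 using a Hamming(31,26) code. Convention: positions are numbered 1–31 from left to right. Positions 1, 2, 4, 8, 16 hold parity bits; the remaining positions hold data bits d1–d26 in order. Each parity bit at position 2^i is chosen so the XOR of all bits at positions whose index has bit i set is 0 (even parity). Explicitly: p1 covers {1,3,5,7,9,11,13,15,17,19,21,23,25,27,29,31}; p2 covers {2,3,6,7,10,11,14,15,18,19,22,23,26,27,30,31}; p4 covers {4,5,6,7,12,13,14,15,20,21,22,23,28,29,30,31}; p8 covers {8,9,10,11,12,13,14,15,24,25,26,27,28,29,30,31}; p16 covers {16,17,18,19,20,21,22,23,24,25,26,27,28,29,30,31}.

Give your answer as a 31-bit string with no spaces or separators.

0100110111010000110111101111011

Place data at non-parity positions: p1 p2 0 p4 1 1 0 p8 1 1 0 1 0 0 0 p16 1 1 0 1 1 1 1 0 1 1 1 1 0 1 1
p1 (pos 1,3,5,7,9,11,13,15,17,19,21,23,25,27,29,31): XOR of data positions = 0⊕1⊕0⊕1⊕0⊕0⊕0⊕1⊕0⊕1⊕1⊕1⊕1⊕0⊕1 = 0
p2 (pos 2,3,6,7,10,11,14,15,18,19,22,23,26,27,30,31): XOR of data positions = 0⊕1⊕0⊕1⊕0⊕0⊕0⊕1⊕0⊕1⊕1⊕1⊕1⊕1⊕1 = 1
p4 (pos 4,5,6,7,12,13,14,15,20,21,22,23,28,29,30,31): XOR of data positions = 1⊕1⊕0⊕1⊕0⊕0⊕0⊕1⊕1⊕1⊕1⊕1⊕0⊕1⊕1 = 0
p8 (pos 8,9,10,11,12,13,14,15,24,25,26,27,28,29,30,31): XOR of data positions = 1⊕1⊕0⊕1⊕0⊕0⊕0⊕0⊕1⊕1⊕1⊕1⊕0⊕1⊕1 = 1
p16 (pos 16,17,18,19,20,21,22,23,24,25,26,27,28,29,30,31): XOR of data positions = 1⊕1⊕0⊕1⊕1⊕1⊕1⊕0⊕1⊕1⊕1⊕1⊕0⊕1⊕1 = 0
Codeword: 0100110111010000110111101111011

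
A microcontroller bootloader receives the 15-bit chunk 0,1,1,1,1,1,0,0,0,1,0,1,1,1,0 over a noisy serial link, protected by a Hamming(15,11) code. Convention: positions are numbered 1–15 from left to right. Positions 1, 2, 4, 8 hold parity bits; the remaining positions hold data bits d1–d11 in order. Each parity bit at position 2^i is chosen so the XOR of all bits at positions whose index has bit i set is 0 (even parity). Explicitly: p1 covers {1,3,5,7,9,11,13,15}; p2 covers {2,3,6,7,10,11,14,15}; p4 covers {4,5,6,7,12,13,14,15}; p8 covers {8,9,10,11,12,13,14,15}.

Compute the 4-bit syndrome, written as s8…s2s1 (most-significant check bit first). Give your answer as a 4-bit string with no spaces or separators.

s1 (pos 1,3,5,7,9,11,13,15): 0⊕1⊕1⊕0⊕0⊕0⊕1⊕0 = 1
s2 (pos 2,3,6,7,10,11,14,15): 1⊕1⊕1⊕0⊕1⊕0⊕1⊕0 = 1
s4 (pos 4,5,6,7,12,13,14,15): 1⊕1⊕1⊕0⊕1⊕1⊕1⊕0 = 0
s8 (pos 8,9,10,11,12,13,14,15): 0⊕0⊕1⊕0⊕1⊕1⊕1⊕0 = 0
Syndrome s8…s1 = 0011 → error at position 3.

0011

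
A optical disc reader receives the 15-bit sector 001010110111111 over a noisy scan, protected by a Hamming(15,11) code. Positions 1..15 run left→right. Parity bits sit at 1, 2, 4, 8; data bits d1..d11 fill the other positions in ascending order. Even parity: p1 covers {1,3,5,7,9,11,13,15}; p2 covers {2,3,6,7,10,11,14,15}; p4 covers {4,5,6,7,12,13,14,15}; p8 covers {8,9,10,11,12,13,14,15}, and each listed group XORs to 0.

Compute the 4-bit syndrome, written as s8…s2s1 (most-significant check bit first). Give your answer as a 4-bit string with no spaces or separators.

s1 (pos 1,3,5,7,9,11,13,15): 0⊕1⊕1⊕1⊕0⊕1⊕1⊕1 = 0
s2 (pos 2,3,6,7,10,11,14,15): 0⊕1⊕0⊕1⊕1⊕1⊕1⊕1 = 0
s4 (pos 4,5,6,7,12,13,14,15): 0⊕1⊕0⊕1⊕1⊕1⊕1⊕1 = 0
s8 (pos 8,9,10,11,12,13,14,15): 1⊕0⊕1⊕1⊕1⊕1⊕1⊕1 = 1
Syndrome s8…s1 = 1000 → error at position 8.

1000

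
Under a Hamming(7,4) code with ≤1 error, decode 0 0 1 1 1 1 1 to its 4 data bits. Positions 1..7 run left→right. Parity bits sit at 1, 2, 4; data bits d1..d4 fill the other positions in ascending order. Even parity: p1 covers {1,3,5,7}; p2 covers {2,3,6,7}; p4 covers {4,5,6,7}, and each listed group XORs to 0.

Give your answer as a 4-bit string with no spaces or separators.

s1 (pos 1,3,5,7): 0⊕1⊕1⊕1 = 1
s2 (pos 2,3,6,7): 0⊕1⊕1⊕1 = 1
s4 (pos 4,5,6,7): 1⊕1⊕1⊕1 = 0
Syndrome s4…s1 = 011 → error at position 3.
Flip position 3: 0011111 → 0001111
Read data bits from positions 3,5,6,7: 0111

0111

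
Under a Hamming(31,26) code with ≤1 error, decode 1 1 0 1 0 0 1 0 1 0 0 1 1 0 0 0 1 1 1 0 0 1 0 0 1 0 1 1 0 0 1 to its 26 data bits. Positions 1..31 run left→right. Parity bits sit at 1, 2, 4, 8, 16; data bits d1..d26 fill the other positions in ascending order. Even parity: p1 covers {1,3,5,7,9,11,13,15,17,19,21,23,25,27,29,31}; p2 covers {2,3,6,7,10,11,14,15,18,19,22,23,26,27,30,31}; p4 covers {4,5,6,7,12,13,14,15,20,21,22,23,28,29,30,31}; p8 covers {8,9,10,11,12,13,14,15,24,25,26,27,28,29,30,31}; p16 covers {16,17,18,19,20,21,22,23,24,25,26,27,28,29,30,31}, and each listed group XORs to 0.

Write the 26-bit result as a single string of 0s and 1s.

s1 (pos 1,3,5,7,9,11,13,15,17,19,21,23,25,27,29,31): 1⊕0⊕0⊕1⊕1⊕0⊕1⊕0⊕1⊕1⊕0⊕0⊕1⊕1⊕0⊕1 = 1
s2 (pos 2,3,6,7,10,11,14,15,18,19,22,23,26,27,30,31): 1⊕0⊕0⊕1⊕0⊕0⊕0⊕0⊕1⊕1⊕1⊕0⊕0⊕1⊕0⊕1 = 1
s4 (pos 4,5,6,7,12,13,14,15,20,21,22,23,28,29,30,31): 1⊕0⊕0⊕1⊕1⊕1⊕0⊕0⊕0⊕0⊕1⊕0⊕1⊕0⊕0⊕1 = 1
s8 (pos 8,9,10,11,12,13,14,15,24,25,26,27,28,29,30,31): 0⊕1⊕0⊕0⊕1⊕1⊕0⊕0⊕0⊕1⊕0⊕1⊕1⊕0⊕0⊕1 = 1
s16 (pos 16,17,18,19,20,21,22,23,24,25,26,27,28,29,30,31): 0⊕1⊕1⊕1⊕0⊕0⊕1⊕0⊕0⊕1⊕0⊕1⊕1⊕0⊕0⊕1 = 0
Syndrome s16…s1 = 01111 → error at position 15.
Flip position 15: 1101001010011000111001001011001 → 1101001010011010111001001011001
Read data bits from positions 3,5,6,7,9,10,11,12,13,14,15,17,18,19,20,21,22,23,24,25,26,27,28,29,30,31: 00011001101111001001011001

00011001101111001001011001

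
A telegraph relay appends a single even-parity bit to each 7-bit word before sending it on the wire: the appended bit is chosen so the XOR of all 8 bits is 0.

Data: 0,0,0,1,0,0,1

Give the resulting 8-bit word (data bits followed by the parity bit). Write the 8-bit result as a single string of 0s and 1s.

00010010

XOR of the 7 data bits: 0⊕0⊕0⊕1⊕0⊕0⊕1 = 0
Parity bit = 0 (so all 8 bits XOR to 0).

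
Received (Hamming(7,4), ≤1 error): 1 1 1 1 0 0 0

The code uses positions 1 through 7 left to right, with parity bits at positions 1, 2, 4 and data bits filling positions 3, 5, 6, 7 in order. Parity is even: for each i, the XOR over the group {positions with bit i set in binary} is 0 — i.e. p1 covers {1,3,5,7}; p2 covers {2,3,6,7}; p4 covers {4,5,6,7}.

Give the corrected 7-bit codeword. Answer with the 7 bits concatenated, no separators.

1110000

s1 (pos 1,3,5,7): 1⊕1⊕0⊕0 = 0
s2 (pos 2,3,6,7): 1⊕1⊕0⊕0 = 0
s4 (pos 4,5,6,7): 1⊕0⊕0⊕0 = 1
Syndrome s4…s1 = 100 → error at position 4.
Flip position 4: 1111000 → 1110000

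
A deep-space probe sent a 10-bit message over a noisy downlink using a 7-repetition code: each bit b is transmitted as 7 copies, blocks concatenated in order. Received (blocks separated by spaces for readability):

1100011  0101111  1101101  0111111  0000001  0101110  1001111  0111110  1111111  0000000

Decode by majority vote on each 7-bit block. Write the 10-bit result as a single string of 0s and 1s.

1111011110

Block 1 (1100011): 4 ones → 1
Block 2 (0101111): 5 ones → 1
Block 3 (1101101): 5 ones → 1
Block 4 (0111111): 6 ones → 1
Block 5 (0000001): 1 one → 0
Block 6 (0101110): 4 ones → 1
Block 7 (1001111): 5 ones → 1
Block 8 (0111110): 5 ones → 1
Block 9 (1111111): 7 ones → 1
Block 10 (0000000): 0 ones → 0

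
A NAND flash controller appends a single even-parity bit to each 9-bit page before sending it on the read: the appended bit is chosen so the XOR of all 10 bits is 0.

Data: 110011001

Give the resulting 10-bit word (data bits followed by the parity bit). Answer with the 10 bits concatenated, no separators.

1100110011

XOR of the 9 data bits: 1⊕1⊕0⊕0⊕1⊕1⊕0⊕0⊕1 = 1
Parity bit = 1 (so all 10 bits XOR to 0).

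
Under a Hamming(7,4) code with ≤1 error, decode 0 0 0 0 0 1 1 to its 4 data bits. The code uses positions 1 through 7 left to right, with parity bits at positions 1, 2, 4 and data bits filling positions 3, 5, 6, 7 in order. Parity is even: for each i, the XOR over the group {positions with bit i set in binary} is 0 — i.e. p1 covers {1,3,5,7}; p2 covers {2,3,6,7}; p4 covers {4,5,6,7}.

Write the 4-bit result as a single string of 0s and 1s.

0011

s1 (pos 1,3,5,7): 0⊕0⊕0⊕1 = 1
s2 (pos 2,3,6,7): 0⊕0⊕1⊕1 = 0
s4 (pos 4,5,6,7): 0⊕0⊕1⊕1 = 0
Syndrome s4…s1 = 001 → error at position 1.
Flip position 1: 0000011 → 1000011
Read data bits from positions 3,5,6,7: 0011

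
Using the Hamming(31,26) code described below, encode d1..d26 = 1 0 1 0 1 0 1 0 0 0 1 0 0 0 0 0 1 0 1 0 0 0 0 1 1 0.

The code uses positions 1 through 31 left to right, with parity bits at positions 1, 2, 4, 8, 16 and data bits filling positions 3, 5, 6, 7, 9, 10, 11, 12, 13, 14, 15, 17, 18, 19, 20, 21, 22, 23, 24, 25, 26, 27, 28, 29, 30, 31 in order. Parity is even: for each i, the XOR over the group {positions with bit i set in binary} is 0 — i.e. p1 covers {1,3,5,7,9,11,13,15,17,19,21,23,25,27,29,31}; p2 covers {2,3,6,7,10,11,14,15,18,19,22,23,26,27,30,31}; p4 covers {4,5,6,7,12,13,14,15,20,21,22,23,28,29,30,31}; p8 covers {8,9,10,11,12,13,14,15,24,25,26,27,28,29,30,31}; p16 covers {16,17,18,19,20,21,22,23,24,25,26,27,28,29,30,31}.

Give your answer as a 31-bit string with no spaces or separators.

Place data at non-parity positions: p1 p2 1 p4 0 1 0 p8 1 0 1 0 0 0 1 p16 0 0 0 0 0 1 0 1 0 0 0 0 1 1 0
p1 (pos 1,3,5,7,9,11,13,15,17,19,21,23,25,27,29,31): XOR of data positions = 1⊕0⊕0⊕1⊕1⊕0⊕1⊕0⊕0⊕0⊕0⊕0⊕0⊕1⊕0 = 1
p2 (pos 2,3,6,7,10,11,14,15,18,19,22,23,26,27,30,31): XOR of data positions = 1⊕1⊕0⊕0⊕1⊕0⊕1⊕0⊕0⊕1⊕0⊕0⊕0⊕1⊕0 = 0
p4 (pos 4,5,6,7,12,13,14,15,20,21,22,23,28,29,30,31): XOR of data positions = 0⊕1⊕0⊕0⊕0⊕0⊕1⊕0⊕0⊕1⊕0⊕0⊕1⊕1⊕0 = 1
p8 (pos 8,9,10,11,12,13,14,15,24,25,26,27,28,29,30,31): XOR of data positions = 1⊕0⊕1⊕0⊕0⊕0⊕1⊕1⊕0⊕0⊕0⊕0⊕1⊕1⊕0 = 0
p16 (pos 16,17,18,19,20,21,22,23,24,25,26,27,28,29,30,31): XOR of data positions = 0⊕0⊕0⊕0⊕0⊕1⊕0⊕1⊕0⊕0⊕0⊕0⊕1⊕1⊕0 = 0
Codeword: 1011010010100010000001010000110

1011010010100010000001010000110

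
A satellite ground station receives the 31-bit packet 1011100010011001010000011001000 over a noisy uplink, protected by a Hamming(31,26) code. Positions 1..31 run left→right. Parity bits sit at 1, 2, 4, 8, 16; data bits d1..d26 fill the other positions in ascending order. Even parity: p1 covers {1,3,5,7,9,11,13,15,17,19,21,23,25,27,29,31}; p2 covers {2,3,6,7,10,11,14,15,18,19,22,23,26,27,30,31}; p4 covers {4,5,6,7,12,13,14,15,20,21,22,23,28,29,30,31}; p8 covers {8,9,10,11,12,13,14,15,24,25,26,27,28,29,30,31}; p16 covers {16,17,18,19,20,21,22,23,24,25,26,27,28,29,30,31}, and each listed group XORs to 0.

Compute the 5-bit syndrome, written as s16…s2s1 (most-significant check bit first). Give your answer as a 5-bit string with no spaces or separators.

s1 (pos 1,3,5,7,9,11,13,15,17,19,21,23,25,27,29,31): 1⊕1⊕1⊕0⊕1⊕0⊕1⊕0⊕0⊕0⊕0⊕0⊕1⊕0⊕0⊕0 = 0
s2 (pos 2,3,6,7,10,11,14,15,18,19,22,23,26,27,30,31): 0⊕1⊕0⊕0⊕0⊕0⊕0⊕0⊕1⊕0⊕0⊕0⊕0⊕0⊕0⊕0 = 0
s4 (pos 4,5,6,7,12,13,14,15,20,21,22,23,28,29,30,31): 1⊕1⊕0⊕0⊕1⊕1⊕0⊕0⊕0⊕0⊕0⊕0⊕1⊕0⊕0⊕0 = 1
s8 (pos 8,9,10,11,12,13,14,15,24,25,26,27,28,29,30,31): 0⊕1⊕0⊕0⊕1⊕1⊕0⊕0⊕1⊕1⊕0⊕0⊕1⊕0⊕0⊕0 = 0
s16 (pos 16,17,18,19,20,21,22,23,24,25,26,27,28,29,30,31): 1⊕0⊕1⊕0⊕0⊕0⊕0⊕0⊕1⊕1⊕0⊕0⊕1⊕0⊕0⊕0 = 1
Syndrome s16…s1 = 10100 → error at position 20.

10100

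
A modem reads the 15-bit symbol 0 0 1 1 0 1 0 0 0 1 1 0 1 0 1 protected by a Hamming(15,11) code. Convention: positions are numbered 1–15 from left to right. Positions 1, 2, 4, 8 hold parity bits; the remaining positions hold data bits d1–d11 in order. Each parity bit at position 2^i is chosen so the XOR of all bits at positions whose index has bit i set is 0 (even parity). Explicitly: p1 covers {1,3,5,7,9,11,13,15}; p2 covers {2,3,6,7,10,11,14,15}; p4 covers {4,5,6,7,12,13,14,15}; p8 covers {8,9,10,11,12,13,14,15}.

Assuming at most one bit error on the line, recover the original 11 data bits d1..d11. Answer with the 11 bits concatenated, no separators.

s1 (pos 1,3,5,7,9,11,13,15): 0⊕1⊕0⊕0⊕0⊕1⊕1⊕1 = 0
s2 (pos 2,3,6,7,10,11,14,15): 0⊕1⊕1⊕0⊕1⊕1⊕0⊕1 = 1
s4 (pos 4,5,6,7,12,13,14,15): 1⊕0⊕1⊕0⊕0⊕1⊕0⊕1 = 0
s8 (pos 8,9,10,11,12,13,14,15): 0⊕0⊕1⊕1⊕0⊕1⊕0⊕1 = 0
Syndrome s8…s1 = 0010 → error at position 2.
Flip position 2: 001101000110101 → 011101000110101
Read data bits from positions 3,5,6,7,9,10,11,12,13,14,15: 10100110101

10100110101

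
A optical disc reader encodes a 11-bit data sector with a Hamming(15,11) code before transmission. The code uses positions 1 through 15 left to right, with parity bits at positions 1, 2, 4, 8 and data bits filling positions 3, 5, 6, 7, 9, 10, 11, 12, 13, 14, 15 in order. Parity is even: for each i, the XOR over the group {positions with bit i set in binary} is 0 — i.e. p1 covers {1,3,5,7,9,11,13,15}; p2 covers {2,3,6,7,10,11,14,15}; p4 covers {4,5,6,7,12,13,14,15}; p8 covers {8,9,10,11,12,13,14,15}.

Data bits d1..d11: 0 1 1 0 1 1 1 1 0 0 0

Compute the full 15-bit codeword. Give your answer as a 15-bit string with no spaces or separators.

110111001111000

Place data at non-parity positions: p1 p2 0 p4 1 1 0 p8 1 1 1 1 0 0 0
p1 (pos 1,3,5,7,9,11,13,15): XOR of data positions = 0⊕1⊕0⊕1⊕1⊕0⊕0 = 1
p2 (pos 2,3,6,7,10,11,14,15): XOR of data positions = 0⊕1⊕0⊕1⊕1⊕0⊕0 = 1
p4 (pos 4,5,6,7,12,13,14,15): XOR of data positions = 1⊕1⊕0⊕1⊕0⊕0⊕0 = 1
p8 (pos 8,9,10,11,12,13,14,15): XOR of data positions = 1⊕1⊕1⊕1⊕0⊕0⊕0 = 0
Codeword: 110111001111000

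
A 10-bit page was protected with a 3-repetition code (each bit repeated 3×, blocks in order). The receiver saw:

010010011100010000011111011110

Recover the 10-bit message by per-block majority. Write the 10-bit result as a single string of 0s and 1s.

Block 1 (010): 1 one → 0
Block 2 (010): 1 one → 0
Block 3 (011): 2 ones → 1
Block 4 (100): 1 one → 0
Block 5 (010): 1 one → 0
Block 6 (000): 0 ones → 0
Block 7 (011): 2 ones → 1
Block 8 (111): 3 ones → 1
Block 9 (011): 2 ones → 1
Block 10 (110): 2 ones → 1

0010001111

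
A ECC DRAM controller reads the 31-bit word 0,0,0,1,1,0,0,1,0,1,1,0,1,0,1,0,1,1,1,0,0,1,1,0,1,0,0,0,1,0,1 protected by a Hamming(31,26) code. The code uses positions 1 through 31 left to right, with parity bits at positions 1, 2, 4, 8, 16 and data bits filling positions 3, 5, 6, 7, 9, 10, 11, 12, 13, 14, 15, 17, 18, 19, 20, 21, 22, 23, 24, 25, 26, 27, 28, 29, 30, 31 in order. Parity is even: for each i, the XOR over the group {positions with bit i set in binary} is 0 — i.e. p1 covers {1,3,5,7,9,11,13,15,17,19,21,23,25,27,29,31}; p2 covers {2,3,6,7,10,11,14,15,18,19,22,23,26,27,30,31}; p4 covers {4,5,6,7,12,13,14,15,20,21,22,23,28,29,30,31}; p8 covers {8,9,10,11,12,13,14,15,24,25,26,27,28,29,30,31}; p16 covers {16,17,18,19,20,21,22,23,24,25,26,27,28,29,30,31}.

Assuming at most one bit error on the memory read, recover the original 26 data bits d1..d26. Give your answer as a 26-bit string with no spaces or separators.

01000110101111001101000101

s1 (pos 1,3,5,7,9,11,13,15,17,19,21,23,25,27,29,31): 0⊕0⊕1⊕0⊕0⊕1⊕1⊕1⊕1⊕1⊕0⊕1⊕1⊕0⊕1⊕1 = 0
s2 (pos 2,3,6,7,10,11,14,15,18,19,22,23,26,27,30,31): 0⊕0⊕0⊕0⊕1⊕1⊕0⊕1⊕1⊕1⊕1⊕1⊕0⊕0⊕0⊕1 = 0
s4 (pos 4,5,6,7,12,13,14,15,20,21,22,23,28,29,30,31): 1⊕1⊕0⊕0⊕0⊕1⊕0⊕1⊕0⊕0⊕1⊕1⊕0⊕1⊕0⊕1 = 0
s8 (pos 8,9,10,11,12,13,14,15,24,25,26,27,28,29,30,31): 1⊕0⊕1⊕1⊕0⊕1⊕0⊕1⊕0⊕1⊕0⊕0⊕0⊕1⊕0⊕1 = 0
s16 (pos 16,17,18,19,20,21,22,23,24,25,26,27,28,29,30,31): 0⊕1⊕1⊕1⊕0⊕0⊕1⊕1⊕0⊕1⊕0⊕0⊕0⊕1⊕0⊕1 = 0
Syndrome s16…s1 = 00000 → no error.
Read data bits from positions 3,5,6,7,9,10,11,12,13,14,15,17,18,19,20,21,22,23,24,25,26,27,28,29,30,31: 01000110101111001101000101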